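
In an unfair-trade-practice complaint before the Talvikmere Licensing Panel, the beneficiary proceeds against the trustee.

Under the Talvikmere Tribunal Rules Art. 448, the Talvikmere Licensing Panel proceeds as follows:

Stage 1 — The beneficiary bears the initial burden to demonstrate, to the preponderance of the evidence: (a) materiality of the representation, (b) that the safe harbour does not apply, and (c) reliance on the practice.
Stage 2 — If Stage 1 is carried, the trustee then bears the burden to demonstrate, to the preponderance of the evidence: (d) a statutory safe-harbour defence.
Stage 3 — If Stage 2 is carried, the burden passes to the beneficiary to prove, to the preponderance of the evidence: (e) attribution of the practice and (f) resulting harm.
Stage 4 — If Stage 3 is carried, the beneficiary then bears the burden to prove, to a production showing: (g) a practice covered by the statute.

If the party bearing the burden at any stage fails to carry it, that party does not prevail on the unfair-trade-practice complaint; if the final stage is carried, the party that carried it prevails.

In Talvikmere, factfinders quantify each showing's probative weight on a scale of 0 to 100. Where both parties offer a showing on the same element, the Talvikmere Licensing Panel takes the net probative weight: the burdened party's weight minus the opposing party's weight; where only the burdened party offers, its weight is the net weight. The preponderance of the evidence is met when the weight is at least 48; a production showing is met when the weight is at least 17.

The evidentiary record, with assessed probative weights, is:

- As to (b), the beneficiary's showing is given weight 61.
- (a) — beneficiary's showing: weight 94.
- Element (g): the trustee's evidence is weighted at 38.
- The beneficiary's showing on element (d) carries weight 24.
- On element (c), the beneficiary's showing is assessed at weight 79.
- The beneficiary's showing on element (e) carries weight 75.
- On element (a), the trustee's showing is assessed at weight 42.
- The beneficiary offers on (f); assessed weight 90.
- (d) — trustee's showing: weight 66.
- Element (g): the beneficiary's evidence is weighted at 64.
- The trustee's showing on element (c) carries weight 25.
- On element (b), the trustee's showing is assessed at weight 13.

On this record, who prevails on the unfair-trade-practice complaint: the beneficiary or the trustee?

beneficiary

Stage 1 — burden on beneficiary; standard: the preponderance of the evidence (weight is at least 48).
    (a): 94 − 42 = 52 ≥ 48 [met]
    (b): 61 − 13 = 48 ≥ 48 [met]
    (c): 79 − 25 = 54 ≥ 48 [met]
  The beneficiary carries Stage 1; the trustee now bears the burden.
Stage 2 — burden on trustee; standard: the preponderance of the evidence (weight is at least 48).
    (d): 66 − 24 = 42 < 48 [not met]
  Stage 2 not carried; the trustee fails its burden.
The analysis ends at Stage 2; the beneficiary prevails.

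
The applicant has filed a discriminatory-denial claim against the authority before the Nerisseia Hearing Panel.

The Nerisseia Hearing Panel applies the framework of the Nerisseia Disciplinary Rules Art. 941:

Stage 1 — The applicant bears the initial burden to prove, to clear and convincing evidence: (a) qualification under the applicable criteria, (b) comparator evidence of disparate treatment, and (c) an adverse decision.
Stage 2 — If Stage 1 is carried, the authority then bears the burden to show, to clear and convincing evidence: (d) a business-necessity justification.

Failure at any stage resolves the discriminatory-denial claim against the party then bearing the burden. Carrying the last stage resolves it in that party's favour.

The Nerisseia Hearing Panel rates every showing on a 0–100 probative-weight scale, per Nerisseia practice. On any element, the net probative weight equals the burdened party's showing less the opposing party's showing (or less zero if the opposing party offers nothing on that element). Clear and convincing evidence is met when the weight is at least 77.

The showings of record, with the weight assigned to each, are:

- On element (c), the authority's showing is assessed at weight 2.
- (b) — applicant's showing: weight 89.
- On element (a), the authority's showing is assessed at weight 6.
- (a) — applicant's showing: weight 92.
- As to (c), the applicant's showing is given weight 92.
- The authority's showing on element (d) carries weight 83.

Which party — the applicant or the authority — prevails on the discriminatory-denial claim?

authority

Stage 1 (applicant, clear and convincing evidence, weight is at least 77): (a) net 92−6=86 ≥ 77 — meets; (b) 89 ≥ 77 — meets; (c) net 92−2=90 ≥ 77 — meets.
  Stage 1 is satisfied; the onus moves to the authority.
Stage 2 (authority, clear and convincing evidence, weight is at least 77): (d) 83 ≥ 77 — meets.
  The authority carries the last stage.
All stages carried — the authority prevails.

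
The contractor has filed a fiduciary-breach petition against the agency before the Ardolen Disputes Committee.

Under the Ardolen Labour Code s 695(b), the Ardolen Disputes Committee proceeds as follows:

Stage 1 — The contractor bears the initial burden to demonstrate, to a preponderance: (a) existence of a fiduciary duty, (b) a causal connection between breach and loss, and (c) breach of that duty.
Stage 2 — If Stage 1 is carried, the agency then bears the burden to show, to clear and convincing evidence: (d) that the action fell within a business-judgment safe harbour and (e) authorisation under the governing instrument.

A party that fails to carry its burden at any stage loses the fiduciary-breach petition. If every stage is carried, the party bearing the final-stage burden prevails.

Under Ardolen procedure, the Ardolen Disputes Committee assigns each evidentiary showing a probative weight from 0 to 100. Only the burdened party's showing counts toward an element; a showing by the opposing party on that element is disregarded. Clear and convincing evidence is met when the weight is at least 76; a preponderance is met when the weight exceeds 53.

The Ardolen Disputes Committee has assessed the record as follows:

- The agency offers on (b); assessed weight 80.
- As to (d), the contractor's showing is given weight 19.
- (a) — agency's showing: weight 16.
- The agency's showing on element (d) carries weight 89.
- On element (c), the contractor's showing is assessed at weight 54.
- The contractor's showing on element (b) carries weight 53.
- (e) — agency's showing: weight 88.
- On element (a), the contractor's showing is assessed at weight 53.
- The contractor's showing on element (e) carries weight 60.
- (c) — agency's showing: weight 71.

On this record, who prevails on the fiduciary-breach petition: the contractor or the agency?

At Stage 1 the contractor must meet a preponderance (weight exceeds 53): on (a) the weight is 53 (the agency's 16 is given no effect), which does not exceed 53, so (a) does not meet the standard; on (b) the weight is 53 (the agency's 80 is given no effect), which does not exceed 53, so (b) does not meet the standard; on (c) the weight is 54 (the agency's 71 is given no effect), > 53, so (c) meets the standard.
  Not every element is met, so the contractor fails to carry Stage 1.
So the agency prevails.

agency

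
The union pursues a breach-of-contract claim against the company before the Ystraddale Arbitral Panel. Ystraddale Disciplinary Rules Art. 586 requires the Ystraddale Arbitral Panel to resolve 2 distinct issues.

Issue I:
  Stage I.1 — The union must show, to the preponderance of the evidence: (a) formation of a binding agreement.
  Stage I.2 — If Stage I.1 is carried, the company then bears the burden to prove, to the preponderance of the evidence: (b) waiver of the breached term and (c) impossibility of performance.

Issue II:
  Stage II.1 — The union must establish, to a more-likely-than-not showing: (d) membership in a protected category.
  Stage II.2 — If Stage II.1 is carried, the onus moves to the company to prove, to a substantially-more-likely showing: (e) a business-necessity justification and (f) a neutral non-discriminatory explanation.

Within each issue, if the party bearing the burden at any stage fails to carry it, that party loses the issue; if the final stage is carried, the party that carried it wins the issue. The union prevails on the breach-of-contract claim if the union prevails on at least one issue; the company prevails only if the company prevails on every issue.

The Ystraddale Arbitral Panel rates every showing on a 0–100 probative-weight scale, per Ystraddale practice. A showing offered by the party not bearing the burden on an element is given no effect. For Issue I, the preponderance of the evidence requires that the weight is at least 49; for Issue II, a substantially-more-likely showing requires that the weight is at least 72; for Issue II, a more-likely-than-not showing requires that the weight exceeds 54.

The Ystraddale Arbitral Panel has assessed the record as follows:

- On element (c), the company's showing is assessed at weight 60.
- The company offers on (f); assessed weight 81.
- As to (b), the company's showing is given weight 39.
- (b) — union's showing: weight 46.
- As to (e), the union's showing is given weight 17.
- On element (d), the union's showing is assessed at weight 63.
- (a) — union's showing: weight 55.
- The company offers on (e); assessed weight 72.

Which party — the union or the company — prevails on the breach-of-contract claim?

union

— Issue I —
Stage I.1 (union, the preponderance of the evidence, weight is at least 49): (a) 55 ≥ 49 — meets.
  Stage I.1 is satisfied; the onus moves to the company.
Stage I.2 (company, the preponderance of the evidence, weight is at least 49): (b) 39 (union's 46 disregarded) < 49 — fails; (c) 60 ≥ 49 — meets.
  Not every element is met, so the company fails to carry Stage I.2.
The union prevails on this issue.
— Issue II —
At Stage II.1 the union must meet a more-likely-than-not showing (weight exceeds 54): on (d) the weight is 63, > 54, so (d) meets the standard.
  Stage II.1 is satisfied; the onus moves to the company.
At Stage II.2 the company must meet a substantially-more-likely showing (weight is at least 72): on (e) the weight is 72 (the union's 17 is given no effect), ≥ 72, so (e) meets the standard; on (f) the weight is 81, ≥ 72, so (f) meets the standard.
  The company carries the last stage.
Every stage carried; the company prevails on this issue.
Per-issue: Issue I → union; Issue II → company. The union must prevail on at least one issue; overall, the union prevails.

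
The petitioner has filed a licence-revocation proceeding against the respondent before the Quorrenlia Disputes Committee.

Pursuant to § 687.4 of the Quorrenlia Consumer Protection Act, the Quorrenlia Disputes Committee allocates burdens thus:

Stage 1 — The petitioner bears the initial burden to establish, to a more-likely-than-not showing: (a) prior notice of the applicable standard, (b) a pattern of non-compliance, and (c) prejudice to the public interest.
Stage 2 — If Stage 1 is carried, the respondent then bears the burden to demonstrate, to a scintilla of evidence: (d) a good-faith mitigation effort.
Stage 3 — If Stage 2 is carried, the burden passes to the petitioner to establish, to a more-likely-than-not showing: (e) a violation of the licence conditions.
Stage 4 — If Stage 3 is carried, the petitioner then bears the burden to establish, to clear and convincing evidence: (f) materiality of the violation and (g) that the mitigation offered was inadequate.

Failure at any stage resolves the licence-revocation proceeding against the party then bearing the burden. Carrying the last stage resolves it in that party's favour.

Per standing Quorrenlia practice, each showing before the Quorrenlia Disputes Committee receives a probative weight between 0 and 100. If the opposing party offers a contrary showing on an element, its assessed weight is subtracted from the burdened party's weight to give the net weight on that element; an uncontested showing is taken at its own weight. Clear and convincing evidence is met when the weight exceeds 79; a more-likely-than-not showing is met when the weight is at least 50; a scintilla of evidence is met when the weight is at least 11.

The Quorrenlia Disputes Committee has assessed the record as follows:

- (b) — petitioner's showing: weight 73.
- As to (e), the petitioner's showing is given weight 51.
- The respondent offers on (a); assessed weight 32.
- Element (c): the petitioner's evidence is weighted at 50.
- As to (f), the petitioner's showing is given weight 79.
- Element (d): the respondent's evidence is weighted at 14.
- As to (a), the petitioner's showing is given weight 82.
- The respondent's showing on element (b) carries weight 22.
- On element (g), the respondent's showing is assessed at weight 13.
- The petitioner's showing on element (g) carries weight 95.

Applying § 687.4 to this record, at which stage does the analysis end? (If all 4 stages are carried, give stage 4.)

Stage 1 (petitioner, a more-likely-than-not showing, weight is at least 50): (a) net 82−32=50 ≥ 50 — meets; (b) net 73−22=51 ≥ 50 — meets; (c) 50 ≥ 50 — meets.
  Stage 1 carried; the burden shifts to the respondent.
Stage 2 (respondent, a scintilla of evidence, weight is at least 11): (d) 14 ≥ 11 — meets.
  The respondent carries Stage 2; the petitioner now bears the burden.
Stage 3 (petitioner, a more-likely-than-not showing, weight is at least 50): (e) 51 ≥ 50 — meets.
  Stage 3 is satisfied; the petitioner continues to bear the burden.
Stage 4 (petitioner, clear and convincing evidence, weight exceeds 79): (f) 79 ≤ 79 — fails; (g) net 95−13=82 > 79 — meets.
  Not every element is met, so the petitioner fails to carry Stage 4.
The analysis ends at Stage 4; the respondent prevails.

stage 4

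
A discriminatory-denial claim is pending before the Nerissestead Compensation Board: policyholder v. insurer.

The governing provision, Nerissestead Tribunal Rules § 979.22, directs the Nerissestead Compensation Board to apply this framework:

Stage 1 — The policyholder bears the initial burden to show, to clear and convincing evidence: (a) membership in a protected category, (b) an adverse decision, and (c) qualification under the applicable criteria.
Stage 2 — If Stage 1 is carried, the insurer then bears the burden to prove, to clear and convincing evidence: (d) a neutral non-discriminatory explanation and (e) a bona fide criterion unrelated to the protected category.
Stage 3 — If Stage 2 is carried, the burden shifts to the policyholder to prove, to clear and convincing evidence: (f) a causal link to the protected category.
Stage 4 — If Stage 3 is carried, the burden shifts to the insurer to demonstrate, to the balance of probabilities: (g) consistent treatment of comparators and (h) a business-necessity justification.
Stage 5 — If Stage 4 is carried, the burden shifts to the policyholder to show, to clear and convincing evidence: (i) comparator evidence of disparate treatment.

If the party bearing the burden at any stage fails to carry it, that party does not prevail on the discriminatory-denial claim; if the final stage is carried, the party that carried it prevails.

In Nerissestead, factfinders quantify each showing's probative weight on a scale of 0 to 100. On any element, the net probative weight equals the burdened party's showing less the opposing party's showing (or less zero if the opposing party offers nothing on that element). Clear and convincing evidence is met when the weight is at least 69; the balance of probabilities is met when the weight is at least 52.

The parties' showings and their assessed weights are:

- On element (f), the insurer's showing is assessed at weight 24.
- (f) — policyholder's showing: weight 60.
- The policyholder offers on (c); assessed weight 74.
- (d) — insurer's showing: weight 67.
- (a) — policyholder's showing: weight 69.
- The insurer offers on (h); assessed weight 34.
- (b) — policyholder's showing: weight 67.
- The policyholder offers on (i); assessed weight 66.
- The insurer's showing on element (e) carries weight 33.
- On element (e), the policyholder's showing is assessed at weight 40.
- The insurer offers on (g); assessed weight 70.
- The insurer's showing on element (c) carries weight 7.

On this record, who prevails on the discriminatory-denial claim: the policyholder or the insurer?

At Stage 1 the policyholder must meet clear and convincing evidence (weight is at least 69): on (a) the weight is 69, which does reach 69, so (a) meets the standard; on (b) the weight is 67, which does not reach 69, so (b) does not meet the standard; on (c) the weight is 74 less the opposing 7 gives net 67, < 69, so (c) does not meet the standard.
  Not every element is met, so the policyholder fails to carry Stage 1.
So the insurer prevails.

insurer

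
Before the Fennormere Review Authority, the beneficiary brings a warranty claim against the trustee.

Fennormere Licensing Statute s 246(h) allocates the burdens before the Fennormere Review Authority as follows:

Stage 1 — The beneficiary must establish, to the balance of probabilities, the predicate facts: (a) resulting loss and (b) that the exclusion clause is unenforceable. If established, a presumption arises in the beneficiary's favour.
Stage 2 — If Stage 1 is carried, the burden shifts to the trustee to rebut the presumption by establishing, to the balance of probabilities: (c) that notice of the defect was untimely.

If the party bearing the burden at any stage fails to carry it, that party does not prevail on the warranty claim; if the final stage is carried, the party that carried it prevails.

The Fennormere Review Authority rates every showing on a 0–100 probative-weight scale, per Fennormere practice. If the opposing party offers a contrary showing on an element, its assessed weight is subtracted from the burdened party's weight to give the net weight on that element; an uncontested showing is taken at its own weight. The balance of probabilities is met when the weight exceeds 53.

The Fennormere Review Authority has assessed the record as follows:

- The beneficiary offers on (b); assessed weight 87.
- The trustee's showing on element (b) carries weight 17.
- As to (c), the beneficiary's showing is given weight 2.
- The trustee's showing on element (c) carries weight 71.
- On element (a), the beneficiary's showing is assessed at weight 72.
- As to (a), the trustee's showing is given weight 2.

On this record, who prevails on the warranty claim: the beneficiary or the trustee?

trustee

At Stage 1 the beneficiary must meet the balance of probabilities (weight exceeds 53): on (a) the weight is 72 less the opposing 2 gives net 70, which does exceed 53, so (a) meets the standard; on (b) the weight is 87 less the opposing 17 gives net 70, > 53, so (b) meets the standard.
  All elements met. The burden passes to the trustee.
At Stage 2 the trustee must meet the balance of probabilities (weight exceeds 53): on (c) the weight is 71 less the opposing 2 gives net 69, > 53, so (c) meets the standard.
  Stage 2 carried; the final stage is satisfied.
With every stage satisfied, the trustee prevails.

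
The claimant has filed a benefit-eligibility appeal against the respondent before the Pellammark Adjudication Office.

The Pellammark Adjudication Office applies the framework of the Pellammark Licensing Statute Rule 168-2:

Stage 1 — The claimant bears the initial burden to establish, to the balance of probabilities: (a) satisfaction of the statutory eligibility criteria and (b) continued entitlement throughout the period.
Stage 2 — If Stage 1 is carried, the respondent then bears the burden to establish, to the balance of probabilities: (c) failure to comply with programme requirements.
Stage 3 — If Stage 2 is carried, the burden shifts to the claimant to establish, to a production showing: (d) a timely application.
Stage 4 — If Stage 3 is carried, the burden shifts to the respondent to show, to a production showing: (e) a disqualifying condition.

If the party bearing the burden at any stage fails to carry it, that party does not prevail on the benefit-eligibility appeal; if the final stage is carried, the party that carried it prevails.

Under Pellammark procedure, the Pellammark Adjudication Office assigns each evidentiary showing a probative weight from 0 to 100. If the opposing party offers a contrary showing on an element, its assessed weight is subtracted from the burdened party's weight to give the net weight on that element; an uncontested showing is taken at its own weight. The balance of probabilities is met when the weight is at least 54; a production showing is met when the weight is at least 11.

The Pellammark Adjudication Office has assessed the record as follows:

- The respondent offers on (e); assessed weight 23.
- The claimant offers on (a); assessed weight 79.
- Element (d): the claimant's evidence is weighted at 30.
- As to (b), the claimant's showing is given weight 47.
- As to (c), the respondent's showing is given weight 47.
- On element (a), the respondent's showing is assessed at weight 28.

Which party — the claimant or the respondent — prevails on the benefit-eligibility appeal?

respondent

Stage 1 — burden on claimant; standard: the balance of probabilities (weight is at least 54).
    (a): 79 − 28 = 51 < 54 [not met]
    (b): 47 < 54 [not met]
  The claimant does not carry Stage 1.
So the respondent prevails.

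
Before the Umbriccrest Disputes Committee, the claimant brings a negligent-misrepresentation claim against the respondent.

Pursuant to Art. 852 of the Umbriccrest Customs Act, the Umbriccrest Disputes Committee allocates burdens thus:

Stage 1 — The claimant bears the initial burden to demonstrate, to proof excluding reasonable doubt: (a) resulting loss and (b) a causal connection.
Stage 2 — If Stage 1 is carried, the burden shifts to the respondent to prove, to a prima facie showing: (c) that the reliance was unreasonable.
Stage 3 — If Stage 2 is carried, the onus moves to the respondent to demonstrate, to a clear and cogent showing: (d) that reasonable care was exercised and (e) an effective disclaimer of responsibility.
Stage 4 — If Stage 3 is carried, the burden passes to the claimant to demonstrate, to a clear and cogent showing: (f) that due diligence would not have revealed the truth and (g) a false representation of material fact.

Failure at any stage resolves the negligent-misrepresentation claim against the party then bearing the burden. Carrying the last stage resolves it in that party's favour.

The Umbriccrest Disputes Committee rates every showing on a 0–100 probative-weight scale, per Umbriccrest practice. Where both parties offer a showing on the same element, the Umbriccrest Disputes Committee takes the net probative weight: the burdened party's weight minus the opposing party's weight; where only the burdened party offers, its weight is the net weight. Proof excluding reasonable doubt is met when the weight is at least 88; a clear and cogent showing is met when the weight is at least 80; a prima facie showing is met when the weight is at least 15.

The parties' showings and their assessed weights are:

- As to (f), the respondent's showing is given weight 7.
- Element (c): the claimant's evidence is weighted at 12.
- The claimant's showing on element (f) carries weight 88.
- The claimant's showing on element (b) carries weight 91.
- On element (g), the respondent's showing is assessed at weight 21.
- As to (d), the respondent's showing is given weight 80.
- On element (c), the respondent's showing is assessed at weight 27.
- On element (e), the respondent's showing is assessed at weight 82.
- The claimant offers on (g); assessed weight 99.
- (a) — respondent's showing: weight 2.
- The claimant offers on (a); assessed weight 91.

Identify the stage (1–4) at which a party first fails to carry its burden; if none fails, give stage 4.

stage 4

At Stage 1 the claimant must meet proof excluding reasonable doubt (weight is at least 88): on (a) the weight is 91 less the opposing 2 gives net 89, ≥ 88, so (a) meets the standard; on (b) the weight is 91, which does reach 88, so (b) meets the standard.
  The claimant carries Stage 1; the respondent now bears the burden.
At Stage 2 the respondent must meet a prima facie showing (weight is at least 15): on (c) the weight is 27 less the opposing 12 gives net 15, ≥ 15, so (c) meets the standard.
  Stage 2 is satisfied; the respondent continues to bear the burden.
At Stage 3 the respondent must meet a clear and cogent showing (weight is at least 80): on (d) the weight is 80, ≥ 80, so (d) meets the standard; on (e) the weight is 82, ≥ 80, so (e) meets the standard.
  Stage 3 carried; the burden shifts to the claimant.
At Stage 4 the claimant must meet a clear and cogent showing (weight is at least 80): on (f) the weight is 88 less the opposing 7 gives net 81, ≥ 80, so (f) meets the standard; on (g) the weight is 99 less the opposing 21 gives net 78, < 80, so (g) does not meet the standard.
  Not every element is met, so the claimant fails to carry Stage 4.
The analysis ends at Stage 4; the respondent prevails.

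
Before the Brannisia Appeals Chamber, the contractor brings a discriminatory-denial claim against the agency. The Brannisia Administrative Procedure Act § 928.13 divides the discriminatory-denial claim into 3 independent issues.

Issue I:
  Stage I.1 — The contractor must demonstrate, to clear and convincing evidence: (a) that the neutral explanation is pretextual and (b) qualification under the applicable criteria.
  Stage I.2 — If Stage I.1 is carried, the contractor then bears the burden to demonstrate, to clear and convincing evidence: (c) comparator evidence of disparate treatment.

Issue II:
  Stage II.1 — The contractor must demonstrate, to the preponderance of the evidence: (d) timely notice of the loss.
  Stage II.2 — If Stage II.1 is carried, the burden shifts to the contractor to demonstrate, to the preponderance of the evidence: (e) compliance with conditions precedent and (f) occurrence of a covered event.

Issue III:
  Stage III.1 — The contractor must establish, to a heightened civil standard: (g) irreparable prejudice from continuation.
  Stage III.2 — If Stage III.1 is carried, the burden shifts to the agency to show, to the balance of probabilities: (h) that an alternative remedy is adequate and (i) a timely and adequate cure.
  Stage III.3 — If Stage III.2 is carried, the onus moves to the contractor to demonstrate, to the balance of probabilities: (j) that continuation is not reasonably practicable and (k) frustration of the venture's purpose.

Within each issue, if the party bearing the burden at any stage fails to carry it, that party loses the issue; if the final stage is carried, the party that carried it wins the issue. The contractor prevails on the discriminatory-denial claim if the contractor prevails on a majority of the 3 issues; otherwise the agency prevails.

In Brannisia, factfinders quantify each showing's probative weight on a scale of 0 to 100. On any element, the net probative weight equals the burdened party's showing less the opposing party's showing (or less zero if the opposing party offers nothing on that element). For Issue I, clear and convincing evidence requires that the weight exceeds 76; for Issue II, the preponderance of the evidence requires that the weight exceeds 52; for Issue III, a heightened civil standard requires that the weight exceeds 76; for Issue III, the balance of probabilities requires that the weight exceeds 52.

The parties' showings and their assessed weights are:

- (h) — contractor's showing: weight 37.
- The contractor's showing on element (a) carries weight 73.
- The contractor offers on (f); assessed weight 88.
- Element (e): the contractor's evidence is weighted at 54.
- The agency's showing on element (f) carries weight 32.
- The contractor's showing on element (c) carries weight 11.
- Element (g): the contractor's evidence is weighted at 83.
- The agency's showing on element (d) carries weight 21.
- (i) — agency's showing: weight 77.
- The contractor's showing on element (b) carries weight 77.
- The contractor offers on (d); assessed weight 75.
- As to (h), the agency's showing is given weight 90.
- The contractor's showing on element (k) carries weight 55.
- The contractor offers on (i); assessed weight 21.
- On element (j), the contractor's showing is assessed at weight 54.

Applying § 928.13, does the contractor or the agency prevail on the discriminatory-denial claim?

contractor

— Issue I —
At Stage I.1 the contractor must meet clear and convincing evidence (weight exceeds 76): on (a) the weight is 73, ≤ 76, so (a) does not meet the standard; on (b) the weight is 77, > 76, so (b) meets the standard.
  Not every element is met, so the contractor fails to carry Stage I.1.
The analysis ends at Stage I.1; the agency prevails on this issue.
— Issue II —
At Stage II.1 the contractor must meet the preponderance of the evidence (weight exceeds 52): on (d) the weight is 75 less the opposing 21 gives net 54, which does exceed 52, so (d) meets the standard.
  All elements met. The contractor retains the burden for Stage II.2.
At Stage II.2 the contractor must meet the preponderance of the evidence (weight exceeds 52): on (e) the weight is 54, which does exceed 52, so (e) meets the standard; on (f) the weight is 88 less the opposing 32 gives net 56, which does exceed 52, so (f) meets the standard.
  Stage II.2 carried; the final stage is satisfied.
All stages carried — the contractor prevails on this issue.
— Issue III —
At Stage III.1 the contractor must meet a heightened civil standard (weight exceeds 76): on (g) the weight is 83, which does exceed 76, so (g) meets the standard.
  All elements met. The burden passes to the agency.
At Stage III.2 the agency must meet the balance of probabilities (weight exceeds 52): on (h) the weight is 90 less the opposing 37 gives net 53, which does exceed 52, so (h) meets the standard; on (i) the weight is 77 less the opposing 21 gives net 56, which does exceed 52, so (i) meets the standard.
  Stage III.2 is satisfied; the onus moves to the contractor.
At Stage III.3 the contractor must meet the balance of probabilities (weight exceeds 52): on (j) the weight is 54, > 52, so (j) meets the standard; on (k) the weight is 55, > 52, so (k) meets the standard.
  All elements met at the final stage.
With every stage satisfied, the contractor prevails on this issue.
Per-issue: Issue I → agency; Issue II → contractor; Issue III → contractor. The contractor must prevail on a majority of issues; overall, the contractor prevails.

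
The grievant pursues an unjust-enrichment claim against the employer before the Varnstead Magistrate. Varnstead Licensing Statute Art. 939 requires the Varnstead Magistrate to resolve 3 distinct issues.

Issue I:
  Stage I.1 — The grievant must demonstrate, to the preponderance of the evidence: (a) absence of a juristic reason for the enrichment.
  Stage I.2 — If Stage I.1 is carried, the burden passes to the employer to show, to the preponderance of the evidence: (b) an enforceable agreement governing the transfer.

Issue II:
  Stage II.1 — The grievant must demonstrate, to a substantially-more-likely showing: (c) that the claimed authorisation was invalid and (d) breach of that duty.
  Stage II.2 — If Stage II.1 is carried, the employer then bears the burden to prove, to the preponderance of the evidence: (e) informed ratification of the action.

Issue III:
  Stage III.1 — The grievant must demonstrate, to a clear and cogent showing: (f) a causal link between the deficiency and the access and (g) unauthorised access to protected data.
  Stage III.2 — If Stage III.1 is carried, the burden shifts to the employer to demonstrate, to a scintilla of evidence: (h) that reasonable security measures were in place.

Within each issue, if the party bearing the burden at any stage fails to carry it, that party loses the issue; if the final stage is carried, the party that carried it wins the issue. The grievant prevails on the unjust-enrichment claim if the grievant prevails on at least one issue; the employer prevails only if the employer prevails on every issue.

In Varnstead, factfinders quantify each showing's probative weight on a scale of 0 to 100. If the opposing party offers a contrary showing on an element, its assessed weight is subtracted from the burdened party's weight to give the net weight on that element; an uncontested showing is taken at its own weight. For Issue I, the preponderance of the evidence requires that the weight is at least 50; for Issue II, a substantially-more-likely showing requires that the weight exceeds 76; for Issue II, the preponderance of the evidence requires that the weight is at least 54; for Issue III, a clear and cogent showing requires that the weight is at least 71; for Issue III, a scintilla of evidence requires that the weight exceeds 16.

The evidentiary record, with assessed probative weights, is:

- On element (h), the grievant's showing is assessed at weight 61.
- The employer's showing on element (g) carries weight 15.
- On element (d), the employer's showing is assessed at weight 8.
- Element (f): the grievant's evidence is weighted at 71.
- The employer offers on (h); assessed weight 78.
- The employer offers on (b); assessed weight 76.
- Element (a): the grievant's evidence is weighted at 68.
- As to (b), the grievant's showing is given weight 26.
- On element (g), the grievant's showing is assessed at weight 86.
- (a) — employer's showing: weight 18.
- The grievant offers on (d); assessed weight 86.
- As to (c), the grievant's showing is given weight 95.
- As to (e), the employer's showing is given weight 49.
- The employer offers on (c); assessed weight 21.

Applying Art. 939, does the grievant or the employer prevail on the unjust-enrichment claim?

employer

— Issue I —
Stage I.1 — burden on grievant; standard: the preponderance of the evidence (weight is at least 50).
    (a): 68 − 18 = 50 ≥ 50 [met]
  Stage I.1 carried; the burden shifts to the employer.
Stage I.2 — burden on employer; standard: the preponderance of the evidence (weight is at least 50).
    (b): 76 − 26 = 50 ≥ 50 [met]
  Stage I.2 carried; the final stage is satisfied.
With every stage satisfied, the employer prevails on this issue.
— Issue II —
Stage II.1 — burden on grievant; standard: a substantially-more-likely showing (weight exceeds 76).
    (c): 95 − 21 = 74 ≤ 76 [not met]
    (d): 86 − 8 = 78 > 76 [met]
  The grievant does not carry Stage II.1.
The analysis ends at Stage II.1; the employer prevails on this issue.
— Issue III —
Stage III.1 — burden on grievant; standard: a clear and cogent showing (weight is at least 71).
    (f): 71 ≥ 71 [met]
    (g): 86 − 15 = 71 ≥ 71 [met]
  All elements met. The burden passes to the employer.
Stage III.2 — burden on employer; standard: a scintilla of evidence (weight exceeds 16).
    (h): 78 − 61 = 17 > 16 [met]
  All elements met at the final stage.
Every stage carried; the employer prevails on this issue.
Per-issue: Issue I → employer; Issue II → employer; Issue III → employer. The grievant must prevail on at least one issue; overall, the employer prevails.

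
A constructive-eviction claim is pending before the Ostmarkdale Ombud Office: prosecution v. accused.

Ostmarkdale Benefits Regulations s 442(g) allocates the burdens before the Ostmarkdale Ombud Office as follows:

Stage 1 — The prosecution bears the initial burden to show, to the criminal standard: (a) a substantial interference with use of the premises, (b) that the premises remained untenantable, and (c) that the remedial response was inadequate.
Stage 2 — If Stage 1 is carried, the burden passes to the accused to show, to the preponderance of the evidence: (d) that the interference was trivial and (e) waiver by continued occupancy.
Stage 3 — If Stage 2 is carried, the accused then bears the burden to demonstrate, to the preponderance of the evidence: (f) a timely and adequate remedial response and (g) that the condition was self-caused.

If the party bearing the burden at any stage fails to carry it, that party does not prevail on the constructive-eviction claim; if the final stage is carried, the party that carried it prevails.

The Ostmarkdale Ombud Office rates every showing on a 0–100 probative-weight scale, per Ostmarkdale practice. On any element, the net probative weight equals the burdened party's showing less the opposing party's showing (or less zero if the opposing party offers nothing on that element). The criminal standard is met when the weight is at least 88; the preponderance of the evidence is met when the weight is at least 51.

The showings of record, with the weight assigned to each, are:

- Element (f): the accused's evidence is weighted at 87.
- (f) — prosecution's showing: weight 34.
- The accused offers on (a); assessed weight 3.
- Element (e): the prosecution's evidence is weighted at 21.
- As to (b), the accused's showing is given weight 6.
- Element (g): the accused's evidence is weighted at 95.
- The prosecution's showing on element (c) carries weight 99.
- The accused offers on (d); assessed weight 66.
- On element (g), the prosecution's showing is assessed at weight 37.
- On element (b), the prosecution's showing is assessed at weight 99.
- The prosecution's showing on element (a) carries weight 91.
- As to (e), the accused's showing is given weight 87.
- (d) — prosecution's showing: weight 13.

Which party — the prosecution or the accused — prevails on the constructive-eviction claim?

accused

At Stage 1 the prosecution must meet the criminal standard (weight is at least 88): on (a) the weight is 91 less the opposing 3 gives net 88, ≥ 88, so (a) meets the standard; on (b) the weight is 99 less the opposing 6 gives net 93, which does reach 88, so (b) meets the standard; on (c) the weight is 99, ≥ 88, so (c) meets the standard.
  Stage 1 carried; the burden shifts to the accused.
At Stage 2 the accused must meet the preponderance of the evidence (weight is at least 51): on (d) the weight is 66 less the opposing 13 gives net 53, which does reach 51, so (d) meets the standard; on (e) the weight is 87 less the opposing 21 gives net 66, ≥ 51, so (e) meets the standard.
  Stage 2 carried; the burden remains with the accused.
At Stage 3 the accused must meet the preponderance of the evidence (weight is at least 51): on (f) the weight is 87 less the opposing 34 gives net 53, which does reach 51, so (f) meets the standard; on (g) the weight is 95 less the opposing 37 gives net 58, which does reach 51, so (g) meets the standard.
  The accused carries the last stage.
With every stage satisfied, the accused prevails.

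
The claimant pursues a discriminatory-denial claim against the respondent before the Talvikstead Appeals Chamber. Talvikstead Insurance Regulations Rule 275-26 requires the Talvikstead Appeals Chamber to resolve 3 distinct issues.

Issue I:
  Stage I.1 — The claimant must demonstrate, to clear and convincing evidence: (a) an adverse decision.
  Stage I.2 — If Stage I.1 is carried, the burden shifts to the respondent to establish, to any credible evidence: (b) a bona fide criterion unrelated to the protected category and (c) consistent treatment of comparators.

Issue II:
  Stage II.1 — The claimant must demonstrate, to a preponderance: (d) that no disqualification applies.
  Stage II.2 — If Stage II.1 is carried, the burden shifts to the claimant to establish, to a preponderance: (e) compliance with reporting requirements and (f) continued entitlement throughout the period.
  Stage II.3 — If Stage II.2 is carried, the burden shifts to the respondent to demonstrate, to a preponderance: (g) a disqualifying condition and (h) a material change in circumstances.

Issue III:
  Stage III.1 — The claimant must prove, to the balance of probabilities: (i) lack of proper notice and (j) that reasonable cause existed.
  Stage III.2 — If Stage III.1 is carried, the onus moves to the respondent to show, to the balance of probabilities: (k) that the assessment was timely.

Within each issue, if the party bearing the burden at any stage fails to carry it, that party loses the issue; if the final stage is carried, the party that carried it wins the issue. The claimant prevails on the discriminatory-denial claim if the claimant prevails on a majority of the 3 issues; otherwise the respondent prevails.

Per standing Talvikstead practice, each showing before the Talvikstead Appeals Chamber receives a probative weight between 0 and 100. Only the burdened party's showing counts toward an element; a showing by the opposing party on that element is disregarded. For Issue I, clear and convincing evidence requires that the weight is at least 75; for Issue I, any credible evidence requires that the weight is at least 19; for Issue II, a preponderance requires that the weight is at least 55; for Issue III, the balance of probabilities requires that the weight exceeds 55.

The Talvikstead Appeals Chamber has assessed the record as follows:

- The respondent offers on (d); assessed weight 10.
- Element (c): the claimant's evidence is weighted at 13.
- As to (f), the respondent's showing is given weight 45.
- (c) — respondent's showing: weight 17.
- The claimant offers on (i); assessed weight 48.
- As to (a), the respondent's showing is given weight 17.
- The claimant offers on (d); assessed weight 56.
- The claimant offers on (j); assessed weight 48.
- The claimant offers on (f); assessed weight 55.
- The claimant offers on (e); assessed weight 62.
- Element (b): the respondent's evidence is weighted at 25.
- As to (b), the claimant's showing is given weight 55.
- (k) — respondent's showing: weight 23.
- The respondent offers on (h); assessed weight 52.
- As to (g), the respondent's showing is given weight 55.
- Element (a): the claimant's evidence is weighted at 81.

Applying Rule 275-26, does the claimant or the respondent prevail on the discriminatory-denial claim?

— Issue I —
Stage I.1 — burden on claimant; standard: clear and convincing evidence (weight is at least 75).
    (a): 81 (respondent's 17 disregarded) ≥ 75 [met]
  All elements met. The burden passes to the respondent.
Stage I.2 — burden on respondent; standard: any credible evidence (weight is at least 19).
    (b): 25 (claimant's 55 disregarded) ≥ 19 [met]
    (c): 17 (claimant's 13 disregarded) < 19 [not met]
  Stage I.2 not carried; the respondent fails its burden.
The claimant prevails on this issue.
— Issue II —
At Stage II.1 the claimant must meet a preponderance (weight is at least 55): on (d) the weight is 56 (the respondent's 10 is given no effect), ≥ 55, so (d) meets the standard.
  All elements met. The claimant retains the burden for Stage II.2.
At Stage II.2 the claimant must meet a preponderance (weight is at least 55): on (e) the weight is 62, ≥ 55, so (e) meets the standard; on (f) the weight is 55 (the respondent's 45 is given no effect), ≥ 55, so (f) meets the standard.
  Stage II.2 carried; the burden shifts to the respondent.
At Stage II.3 the respondent must meet a preponderance (weight is at least 55): on (g) the weight is 55, ≥ 55, so (g) meets the standard; on (h) the weight is 52, which does not reach 55, so (h) does not meet the standard.
  Not every element is met, so the respondent fails to carry Stage II.3.
The analysis ends at Stage II.3; the claimant prevails on this issue.
— Issue III —
At Stage III.1 the claimant must meet the balance of probabilities (weight exceeds 55): on (i) the weight is 48, ≤ 55, so (i) does not meet the standard; on (j) the weight is 48, which does not exceed 55, so (j) does not meet the standard.
  Stage III.1 not carried; the claimant fails its burden.
The analysis ends at Stage III.1; the respondent prevails on this issue.
Per-issue: Issue I → claimant; Issue II → claimant; Issue III → respondent. The claimant must prevail on a majority of issues; overall, the claimant prevails.

claimant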